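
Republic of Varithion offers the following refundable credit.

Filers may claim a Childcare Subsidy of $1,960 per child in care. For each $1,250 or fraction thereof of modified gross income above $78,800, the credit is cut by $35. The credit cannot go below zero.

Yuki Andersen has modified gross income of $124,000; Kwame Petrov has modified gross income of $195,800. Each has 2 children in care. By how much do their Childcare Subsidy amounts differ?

Yuki ($124,000): Childcare Subsidy: base = 2 × $1,960 = $3,920. income exceeds $78,800 by $45,200, which is 37 full-or-partial $1,250 increments; reduction = 37 × $35 = $1,295, leaving $2,625.
Kwame ($195,800): Childcare Subsidy: base = 2 × $1,960 = $3,920. income exceeds $78,800 by $117,000, which is 94 full-or-partial $1,250 increments; reduction = 94 × $35 = $3,290, leaving $630.
Difference: |$2,625 − $630| = $1,995.

$1,995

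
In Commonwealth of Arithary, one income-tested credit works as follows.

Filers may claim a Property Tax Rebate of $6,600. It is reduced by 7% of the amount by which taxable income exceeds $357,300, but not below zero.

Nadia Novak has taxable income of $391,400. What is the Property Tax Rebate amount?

Property Tax Rebate: 7% of the $34,100 excess over $357,300 is $2,387; credit = $6,600 − $2,387 = $4,213.

$4,213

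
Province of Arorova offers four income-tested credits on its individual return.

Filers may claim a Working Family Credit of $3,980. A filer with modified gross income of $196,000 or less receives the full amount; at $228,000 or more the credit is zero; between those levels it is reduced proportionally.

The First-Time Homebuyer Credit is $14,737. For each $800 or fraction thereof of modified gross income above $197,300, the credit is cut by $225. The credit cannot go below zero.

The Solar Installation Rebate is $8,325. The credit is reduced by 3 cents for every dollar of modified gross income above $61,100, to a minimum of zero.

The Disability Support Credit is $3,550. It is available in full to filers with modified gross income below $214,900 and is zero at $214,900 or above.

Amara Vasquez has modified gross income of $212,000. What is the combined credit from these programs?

$19,800

Working Family Credit: $212,000 is $16,000 into a $32,000 phase-out range, leaving 16,000/32,000 of the credit: $3,980 × 16,000/32,000 = $1,990.
First-Time Homebuyer Credit: income exceeds $197,300 by $14,700, which is 19 full-or-partial $800 increments; reduction = 19 × $225 = $4,275, leaving $10,462.
Solar Installation Rebate: 3% of the $150,900 excess over $61,100 is $4,527; credit = $8,325 − $4,527 = $3,798.
Disability Support Credit: $212,000 is below the $214,900 cutoff, so the full $3,550 applies.
Total: $1,990 + $10,462 + $3,798 + $3,550 = $19,800.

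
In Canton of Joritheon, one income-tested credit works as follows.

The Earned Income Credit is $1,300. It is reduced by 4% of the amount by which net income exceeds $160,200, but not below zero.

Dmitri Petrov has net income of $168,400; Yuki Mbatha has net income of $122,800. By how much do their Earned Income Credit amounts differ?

$328

Dmitri ($168,400): Earned Income Credit: 4% of the $8,200 excess over $160,200 is $328; credit = $1,300 − $328 = $972.
Yuki ($122,800): Earned Income Credit: $122,800 is at or below the $160,200 threshold, so the full $1,300 applies.
Difference: |$972 − $1,300| = $328.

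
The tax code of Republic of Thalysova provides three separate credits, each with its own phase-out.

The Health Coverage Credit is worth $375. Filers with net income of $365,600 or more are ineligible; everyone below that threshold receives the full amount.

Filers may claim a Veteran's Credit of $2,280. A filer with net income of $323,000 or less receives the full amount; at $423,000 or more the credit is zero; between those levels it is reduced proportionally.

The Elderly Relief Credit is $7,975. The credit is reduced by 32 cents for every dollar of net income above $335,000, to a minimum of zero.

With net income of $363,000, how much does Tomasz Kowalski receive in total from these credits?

Health Coverage Credit: $363,000 is below the $365,600 cutoff, so the full $375 applies.
Veteran's Credit: $363,000 is $40,000 into a $100,000 phase-out range, leaving 60,000/100,000 of the credit: $2,280 × 60,000/100,000 = $1,368.
Elderly Relief Credit: 32% of the $28,000 excess over $335,000 is $8,960 ≥ base, so the credit is $0.
Total: $375 + $1,368 + $0 = $1,743.

$1,743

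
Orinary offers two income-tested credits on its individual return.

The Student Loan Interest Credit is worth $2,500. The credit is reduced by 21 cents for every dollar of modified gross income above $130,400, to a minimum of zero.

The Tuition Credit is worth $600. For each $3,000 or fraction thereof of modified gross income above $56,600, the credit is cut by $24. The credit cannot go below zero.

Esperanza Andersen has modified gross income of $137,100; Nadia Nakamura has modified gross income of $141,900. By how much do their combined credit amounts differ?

$1,008

Esperanza ($137,100): Student Loan Interest Credit: 21% of the $6,700 excess over $130,400 is $1,407; credit = $2,500 − $1,407 = $1,093. Tuition Credit: income exceeds $56,600 by $80,500 → 27 increments × $24 = $648 ≥ base, so the credit is $0. total $1,093 + $0 = $1,093
Nadia ($141,900): Student Loan Interest Credit: 21% of the $11,500 excess over $130,400 is $2,415; credit = $2,500 − $2,415 = $85. Tuition Credit: income exceeds $56,600 by $85,300 → 29 increments × $24 = $696 ≥ base, so the credit is $0. total $85 + $0 = $85
Difference: |$1,093 − $85| = $1,008.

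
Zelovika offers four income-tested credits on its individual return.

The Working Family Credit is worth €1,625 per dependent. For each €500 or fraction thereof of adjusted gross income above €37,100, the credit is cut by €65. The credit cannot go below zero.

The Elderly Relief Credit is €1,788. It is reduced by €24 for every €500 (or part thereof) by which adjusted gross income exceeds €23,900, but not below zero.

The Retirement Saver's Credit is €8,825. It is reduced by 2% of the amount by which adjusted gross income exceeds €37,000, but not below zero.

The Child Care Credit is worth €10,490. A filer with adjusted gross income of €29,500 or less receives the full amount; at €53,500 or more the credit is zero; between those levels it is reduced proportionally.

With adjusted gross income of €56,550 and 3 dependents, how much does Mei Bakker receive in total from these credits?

Working Family Credit: base = 3 × €1,625 = €4,875. income exceeds €37,100 by €19,450, which is 39 full-or-partial €500 increments; reduction = 39 × €65 = €2,535, leaving €2,340.
Elderly Relief Credit: income exceeds €23,900 by €32,650, which is 66 full-or-partial €500 increments; reduction = 66 × €24 = €1,584, leaving €204.
Retirement Saver's Credit: 2% of the €19,550 excess over €37,000 is €391; credit = €8,825 − €391 = €8,434.
Child Care Credit: €56,550 is at or above €53,500, so the credit is €0.
Total: €2,340 + €204 + €8,434 + €0 = €10,978.

€10,978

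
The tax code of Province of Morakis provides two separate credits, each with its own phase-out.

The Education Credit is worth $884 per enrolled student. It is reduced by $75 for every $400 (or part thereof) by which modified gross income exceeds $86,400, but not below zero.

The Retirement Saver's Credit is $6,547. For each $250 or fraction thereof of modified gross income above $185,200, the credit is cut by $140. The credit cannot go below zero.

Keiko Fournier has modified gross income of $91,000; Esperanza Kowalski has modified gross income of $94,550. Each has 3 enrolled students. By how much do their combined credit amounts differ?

$675

Keiko ($91,000): Education Credit: base = 3 × $884 = $2,652. income exceeds $86,400 by $4,600, which is 12 full-or-partial $400 increments; reduction = 12 × $75 = $900, leaving $1,752. Retirement Saver's Credit: $91,000 is at or below the $185,200 threshold, so the full $6,547 applies. total $1,752 + $6,547 = $8,299
Esperanza ($94,550): Education Credit: base = 3 × $884 = $2,652. income exceeds $86,400 by $8,150, which is 21 full-or-partial $400 increments; reduction = 21 × $75 = $1,575, leaving $1,077. Retirement Saver's Credit: $94,550 is at or below the $185,200 threshold, so the full $6,547 applies. total $1,077 + $6,547 = $7,624
Difference: |$8,299 − $7,624| = $675.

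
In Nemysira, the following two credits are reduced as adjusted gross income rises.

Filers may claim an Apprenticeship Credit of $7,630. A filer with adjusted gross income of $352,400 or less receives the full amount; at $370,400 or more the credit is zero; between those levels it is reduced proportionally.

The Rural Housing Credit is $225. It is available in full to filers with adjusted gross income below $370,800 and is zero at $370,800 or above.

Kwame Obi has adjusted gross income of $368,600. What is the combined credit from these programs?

Apprenticeship Credit: $368,600 is $16,200 into a $18,000 phase-out range, leaving 1,800/18,000 of the credit: $7,630 × 1,800/18,000 = $763.
Rural Housing Credit: $368,600 is below the $370,800 cutoff, so the full $225 applies.
Total: $763 + $225 = $988.

$988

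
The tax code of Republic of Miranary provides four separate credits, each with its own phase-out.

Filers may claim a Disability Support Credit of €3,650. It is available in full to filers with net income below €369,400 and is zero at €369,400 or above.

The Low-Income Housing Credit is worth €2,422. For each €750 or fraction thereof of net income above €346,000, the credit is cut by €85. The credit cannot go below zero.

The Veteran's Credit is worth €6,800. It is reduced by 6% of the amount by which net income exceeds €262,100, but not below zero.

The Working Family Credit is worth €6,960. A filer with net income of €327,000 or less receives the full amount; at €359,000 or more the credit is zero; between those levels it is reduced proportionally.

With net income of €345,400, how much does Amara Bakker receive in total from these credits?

Disability Support Credit: €345,400 is below the €369,400 cutoff, so the full €3,650 applies.
Low-Income Housing Credit: €345,400 is at or below the €346,000 threshold, so the full €2,422 applies.
Veteran's Credit: 6% of the €83,300 excess over €262,100 is €4,998; credit = €6,800 − €4,998 = €1,802.
Working Family Credit: €345,400 is €18,400 into a €32,000 phase-out range, leaving 13,600/32,000 of the credit: €6,960 × 13,600/32,000 = €2,958.
Total: €3,650 + €2,422 + €1,802 + €2,958 = €10,832.

€10,832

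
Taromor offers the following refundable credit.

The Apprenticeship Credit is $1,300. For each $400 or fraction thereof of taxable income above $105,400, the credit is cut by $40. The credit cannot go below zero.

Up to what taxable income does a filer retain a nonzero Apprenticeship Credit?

After 32 increments the reduction is 32 × $40 = $1,280, leaving $20; one more increment wipes it out. Increment 32 ends at excess 32 × $400 = $12,800, so the highest qualifying income is $105,400 + $12,800 = $118,200.

$118,200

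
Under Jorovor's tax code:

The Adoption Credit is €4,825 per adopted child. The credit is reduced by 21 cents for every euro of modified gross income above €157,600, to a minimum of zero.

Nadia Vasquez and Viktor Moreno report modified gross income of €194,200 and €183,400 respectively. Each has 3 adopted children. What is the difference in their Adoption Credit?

€2,268

Nadia (€194,200): Adoption Credit: base = 3 × €4,825 = €14,475. 21% of the €36,600 excess over €157,600 is €7,686; credit = €14,475 − €7,686 = €6,789.
Viktor (€183,400): Adoption Credit: base = 3 × €4,825 = €14,475. 21% of the €25,800 excess over €157,600 is €5,418; credit = €14,475 − €5,418 = €9,057.
Difference: |€6,789 − €9,057| = €2,268.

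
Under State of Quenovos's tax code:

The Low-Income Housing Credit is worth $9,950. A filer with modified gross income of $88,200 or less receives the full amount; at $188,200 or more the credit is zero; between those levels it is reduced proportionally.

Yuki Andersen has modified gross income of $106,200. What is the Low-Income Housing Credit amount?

$8,159

Low-Income Housing Credit: $106,200 is $18,000 into a $100,000 phase-out range, leaving 82,000/100,000 of the credit: $9,950 × 82,000/100,000 = $8,159.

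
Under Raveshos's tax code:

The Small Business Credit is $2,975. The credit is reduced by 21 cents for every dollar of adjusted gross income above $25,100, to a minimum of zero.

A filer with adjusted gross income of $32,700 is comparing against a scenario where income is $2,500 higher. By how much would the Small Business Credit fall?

$525

At $32,700 — 21% of the $7,600 excess over $25,100 is $1,596; credit = $2,975 − $1,596 = $1,379.
At $35,200 — 21% of the $10,100 excess over $25,100 is $2,121; credit = $2,975 − $2,121 = $854.
Lost: $1,379 − $854 = $525.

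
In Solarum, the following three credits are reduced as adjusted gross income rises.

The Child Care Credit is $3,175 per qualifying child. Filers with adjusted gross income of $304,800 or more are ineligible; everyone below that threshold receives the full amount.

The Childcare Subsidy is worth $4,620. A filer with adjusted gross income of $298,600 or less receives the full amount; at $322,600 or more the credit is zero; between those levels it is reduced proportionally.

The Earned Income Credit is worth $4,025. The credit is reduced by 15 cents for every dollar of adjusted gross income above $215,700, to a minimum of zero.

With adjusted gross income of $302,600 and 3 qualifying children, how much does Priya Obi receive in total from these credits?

Child Care Credit: base = 3 × $3,175 = $9,525. $302,600 is below the $304,800 cutoff, so the full $9,525 applies.
Childcare Subsidy: $302,600 is $4,000 into a $24,000 phase-out range, leaving 20,000/24,000 of the credit: $4,620 × 20,000/24,000 = $3,850.
Earned Income Credit: 15% of the $86,900 excess over $215,700 is $13,035 ≥ base, so the credit is $0.
Total: $9,525 + $3,850 + $0 = $13,375.

$13,375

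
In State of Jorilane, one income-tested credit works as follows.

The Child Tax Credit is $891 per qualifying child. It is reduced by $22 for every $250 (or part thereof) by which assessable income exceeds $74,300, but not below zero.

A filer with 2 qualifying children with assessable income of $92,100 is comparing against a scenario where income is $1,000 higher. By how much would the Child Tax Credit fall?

$88

At $92,100 — base = 2 × $891 = $1,782. income exceeds $74,300 by $17,800, which is 72 full-or-partial $250 increments; reduction = 72 × $22 = $1,584, leaving $198.
At $93,100 — base = 2 × $891 = $1,782. income exceeds $74,300 by $18,800, which is 76 full-or-partial $250 increments; reduction = 76 × $22 = $1,672, leaving $110.
Lost: $198 − $110 = $88.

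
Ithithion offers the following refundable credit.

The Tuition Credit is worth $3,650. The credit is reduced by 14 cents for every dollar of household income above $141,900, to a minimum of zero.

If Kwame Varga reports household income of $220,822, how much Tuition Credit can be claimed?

Tuition Credit: 14% of the $78,922 excess over $141,900 is $11,049.08 ≥ base, so the credit is $0.

$0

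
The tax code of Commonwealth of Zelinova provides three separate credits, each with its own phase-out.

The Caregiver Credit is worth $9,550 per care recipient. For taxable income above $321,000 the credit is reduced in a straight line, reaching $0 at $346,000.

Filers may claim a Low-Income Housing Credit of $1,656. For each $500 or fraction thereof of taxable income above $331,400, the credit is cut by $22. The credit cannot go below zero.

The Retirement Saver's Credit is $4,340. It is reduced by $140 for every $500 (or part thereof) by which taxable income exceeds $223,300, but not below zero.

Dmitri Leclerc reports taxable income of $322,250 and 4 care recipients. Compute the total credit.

$37,946

Caregiver Credit: base = 4 × $9,550 = $38,200. $322,250 is $1,250 into a $25,000 phase-out range, leaving 23,750/25,000 of the credit: $38,200 × 23,750/25,000 = $36,290.
Low-Income Housing Credit: $322,250 is at or below the $331,400 threshold, so the full $1,656 applies.
Retirement Saver's Credit: income exceeds $223,300 by $98,950 → 198 increments × $140 = $27,720 ≥ base, so the credit is $0.
Total: $36,290 + $1,656 + $0 = $37,946.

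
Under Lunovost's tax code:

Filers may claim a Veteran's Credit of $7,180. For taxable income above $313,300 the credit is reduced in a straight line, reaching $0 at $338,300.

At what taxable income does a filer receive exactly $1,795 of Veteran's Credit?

$1,795 is 1,795/7,180 of the full $7,180, so 5,385/7,180 of the $25,000 range has been used: income = $313,300 + $25,000 × 5,385/7,180 = $332,050.

$332,050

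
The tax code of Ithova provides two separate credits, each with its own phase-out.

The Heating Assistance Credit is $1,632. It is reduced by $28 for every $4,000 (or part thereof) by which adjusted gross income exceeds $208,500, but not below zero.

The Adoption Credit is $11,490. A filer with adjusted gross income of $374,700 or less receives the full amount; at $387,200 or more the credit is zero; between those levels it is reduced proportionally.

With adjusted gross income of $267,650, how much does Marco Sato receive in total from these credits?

$12,702

Heating Assistance Credit: income exceeds $208,500 by $59,150, which is 15 full-or-partial $4,000 increments; reduction = 15 × $28 = $420, leaving $1,212.
Adoption Credit: $267,650 is at or below the $374,700 threshold, so the full $11,490 applies.
Total: $1,212 + $11,490 = $12,702.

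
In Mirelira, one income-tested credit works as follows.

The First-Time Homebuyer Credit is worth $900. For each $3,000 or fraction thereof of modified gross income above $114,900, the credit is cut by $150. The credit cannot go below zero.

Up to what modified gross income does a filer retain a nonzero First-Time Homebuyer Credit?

After 5 increments the reduction is 5 × $150 = $750, leaving $150; one more increment wipes it out. Increment 5 ends at excess 5 × $3,000 = $15,000, so the highest qualifying income is $114,900 + $15,000 = $129,900.

$129,900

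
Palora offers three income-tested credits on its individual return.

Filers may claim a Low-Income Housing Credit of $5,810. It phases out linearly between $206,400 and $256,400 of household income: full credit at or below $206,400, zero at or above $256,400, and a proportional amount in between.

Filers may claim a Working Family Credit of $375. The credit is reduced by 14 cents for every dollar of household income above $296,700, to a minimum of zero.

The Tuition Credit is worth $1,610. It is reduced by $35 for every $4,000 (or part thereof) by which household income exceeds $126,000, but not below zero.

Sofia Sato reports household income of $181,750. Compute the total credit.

Low-Income Housing Credit: $181,750 is at or below the $206,400 threshold, so the full $5,810 applies.
Working Family Credit: $181,750 is at or below the $296,700 threshold, so the full $375 applies.
Tuition Credit: income exceeds $126,000 by $55,750, which is 14 full-or-partial $4,000 increments; reduction = 14 × $35 = $490, leaving $1,120.
Total: $5,810 + $375 + $1,120 = $7,305.

$7,305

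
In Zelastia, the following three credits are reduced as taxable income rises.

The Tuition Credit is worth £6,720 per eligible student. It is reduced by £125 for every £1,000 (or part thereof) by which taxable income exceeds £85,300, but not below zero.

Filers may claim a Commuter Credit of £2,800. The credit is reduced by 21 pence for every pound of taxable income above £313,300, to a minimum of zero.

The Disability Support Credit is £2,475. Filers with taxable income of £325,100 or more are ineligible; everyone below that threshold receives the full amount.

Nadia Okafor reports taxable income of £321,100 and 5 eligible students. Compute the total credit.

Tuition Credit: base = 5 × £6,720 = £33,600. income exceeds £85,300 by £235,800, which is 236 full-or-partial £1,000 increments; reduction = 236 × £125 = £29,500, leaving £4,100.
Commuter Credit: 21% of the £7,800 excess over £313,300 is £1,638; credit = £2,800 − £1,638 = £1,162.
Disability Support Credit: £321,100 is below the £325,100 cutoff, so the full £2,475 applies.
Total: £4,100 + £1,162 + £2,475 = £7,737.

£7,737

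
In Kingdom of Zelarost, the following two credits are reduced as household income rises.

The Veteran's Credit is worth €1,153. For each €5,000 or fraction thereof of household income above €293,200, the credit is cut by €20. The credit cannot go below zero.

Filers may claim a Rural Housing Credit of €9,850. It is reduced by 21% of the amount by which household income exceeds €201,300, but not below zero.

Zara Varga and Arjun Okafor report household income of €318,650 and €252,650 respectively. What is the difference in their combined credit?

Zara (€318,650): Veteran's Credit: income exceeds €293,200 by €25,450, which is 6 full-or-partial €5,000 increments; reduction = 6 × €20 = €120, leaving €1,033. Rural Housing Credit: 21% of the €117,350 excess over €201,300 is €24,643.50 ≥ base, so the credit is €0. total €1,033 + €0 = €1,033
Arjun (€252,650): Veteran's Credit: €252,650 is at or below the €293,200 threshold, so the full €1,153 applies. Rural Housing Credit: 21% of the €51,350 excess over €201,300 is €10,783.50 ≥ base, so the credit is €0. total €1,153 + €0 = €1,153
Difference: |€1,033 − €1,153| = €120.

€120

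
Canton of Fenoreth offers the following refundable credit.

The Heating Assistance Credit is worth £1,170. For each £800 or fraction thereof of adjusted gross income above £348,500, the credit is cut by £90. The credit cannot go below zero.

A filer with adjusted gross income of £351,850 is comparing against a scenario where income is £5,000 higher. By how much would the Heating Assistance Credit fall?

At £351,850 — income exceeds £348,500 by £3,350, which is 5 full-or-partial £800 increments; reduction = 5 × £90 = £450, leaving £720.
At £356,850 — income exceeds £348,500 by £8,350, which is 11 full-or-partial £800 increments; reduction = 11 × £90 = £990, leaving £180.
Lost: £720 − £180 = £540.

£540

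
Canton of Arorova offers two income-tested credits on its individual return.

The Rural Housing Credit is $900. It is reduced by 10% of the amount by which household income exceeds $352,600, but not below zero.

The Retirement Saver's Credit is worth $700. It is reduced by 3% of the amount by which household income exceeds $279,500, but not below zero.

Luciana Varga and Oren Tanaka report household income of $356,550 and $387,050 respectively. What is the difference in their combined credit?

Luciana ($356,550): Rural Housing Credit: 10% of the $3,950 excess over $352,600 is $395; credit = $900 − $395 = $505. Retirement Saver's Credit: 3% of the $77,050 excess over $279,500 is $2,311.50 ≥ base, so the credit is $0. total $505 + $0 = $505
Oren ($387,050): Rural Housing Credit: 10% of the $34,450 excess over $352,600 is $3,445 ≥ base, so the credit is $0. Retirement Saver's Credit: 3% of the $107,550 excess over $279,500 is $3,226.50 ≥ base, so the credit is $0. total $0 + $0 = $0
Difference: |$505 − $0| = $505.

$505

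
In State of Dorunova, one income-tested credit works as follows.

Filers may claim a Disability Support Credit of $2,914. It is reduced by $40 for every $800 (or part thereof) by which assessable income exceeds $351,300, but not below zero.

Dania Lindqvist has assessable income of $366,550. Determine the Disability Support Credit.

Disability Support Credit: income exceeds $351,300 by $15,250, which is 20 full-or-partial $800 increments; reduction = 20 × $40 = $800, leaving $2,114.

$2,114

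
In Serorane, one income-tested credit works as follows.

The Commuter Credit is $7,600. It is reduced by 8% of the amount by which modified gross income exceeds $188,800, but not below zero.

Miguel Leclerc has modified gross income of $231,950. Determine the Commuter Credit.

$4,148

Commuter Credit: 8% of the $43,150 excess over $188,800 is $3,452; credit = $7,600 − $3,452 = $4,148.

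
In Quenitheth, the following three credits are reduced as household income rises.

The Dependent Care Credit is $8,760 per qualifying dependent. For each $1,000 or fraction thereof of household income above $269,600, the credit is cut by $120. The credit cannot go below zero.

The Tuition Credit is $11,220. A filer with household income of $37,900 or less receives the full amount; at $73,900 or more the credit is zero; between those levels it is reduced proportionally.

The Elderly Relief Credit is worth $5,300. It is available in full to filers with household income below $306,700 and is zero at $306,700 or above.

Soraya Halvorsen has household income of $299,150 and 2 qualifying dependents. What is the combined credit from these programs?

$19,220

Dependent Care Credit: base = 2 × $8,760 = $17,520. income exceeds $269,600 by $29,550, which is 30 full-or-partial $1,000 increments; reduction = 30 × $120 = $3,600, leaving $13,920.
Tuition Credit: $299,150 is at or above $73,900, so the credit is $0.
Elderly Relief Credit: $299,150 is below the $306,700 cutoff, so the full $5,300 applies.
Total: $13,920 + $0 + $5,300 = $19,220.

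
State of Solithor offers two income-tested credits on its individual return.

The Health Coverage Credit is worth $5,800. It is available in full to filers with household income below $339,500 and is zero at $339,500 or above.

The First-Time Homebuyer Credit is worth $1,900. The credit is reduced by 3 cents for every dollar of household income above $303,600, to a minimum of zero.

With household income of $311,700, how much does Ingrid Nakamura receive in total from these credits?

Health Coverage Credit: $311,700 is below the $339,500 cutoff, so the full $5,800 applies.
First-Time Homebuyer Credit: 3% of the $8,100 excess over $303,600 is $243; credit = $1,900 − $243 = $1,657.
Total: $5,800 + $1,657 = $7,457.

$7,457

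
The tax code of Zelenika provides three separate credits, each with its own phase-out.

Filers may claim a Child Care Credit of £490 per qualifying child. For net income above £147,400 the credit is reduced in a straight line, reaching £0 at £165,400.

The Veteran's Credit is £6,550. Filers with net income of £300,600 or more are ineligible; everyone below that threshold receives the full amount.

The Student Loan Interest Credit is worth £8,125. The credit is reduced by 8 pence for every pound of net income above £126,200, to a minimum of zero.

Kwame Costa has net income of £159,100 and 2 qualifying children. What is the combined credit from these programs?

Child Care Credit: base = 2 × £490 = £980. £159,100 is £11,700 into a £18,000 phase-out range, leaving 6,300/18,000 of the credit: £980 × 6,300/18,000 = £343.
Veteran's Credit: £159,100 is below the £300,600 cutoff, so the full £6,550 applies.
Student Loan Interest Credit: 8% of the £32,900 excess over £126,200 is £2,632; credit = £8,125 − £2,632 = £5,493.
Total: £343 + £6,550 + £5,493 = £12,386.

£12,386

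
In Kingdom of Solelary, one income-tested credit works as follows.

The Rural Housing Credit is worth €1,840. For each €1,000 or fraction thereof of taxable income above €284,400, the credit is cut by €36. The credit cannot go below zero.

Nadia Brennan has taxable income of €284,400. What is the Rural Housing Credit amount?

€1,840

Rural Housing Credit: €284,400 is at or below the €284,400 threshold, so the full €1,840 applies.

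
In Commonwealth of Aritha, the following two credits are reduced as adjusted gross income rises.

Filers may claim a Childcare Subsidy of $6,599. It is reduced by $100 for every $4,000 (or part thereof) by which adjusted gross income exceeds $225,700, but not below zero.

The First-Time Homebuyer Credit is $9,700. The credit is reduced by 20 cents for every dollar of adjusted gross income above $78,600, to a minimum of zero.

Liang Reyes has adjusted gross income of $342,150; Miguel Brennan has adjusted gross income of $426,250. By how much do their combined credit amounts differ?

Liang ($342,150): Childcare Subsidy: income exceeds $225,700 by $116,450, which is 30 full-or-partial $4,000 increments; reduction = 30 × $100 = $3,000, leaving $3,599. First-Time Homebuyer Credit: 20% of the $263,550 excess over $78,600 is $52,710 ≥ base, so the credit is $0. total $3,599 + $0 = $3,599
Miguel ($426,250): Childcare Subsidy: income exceeds $225,700 by $200,550, which is 51 full-or-partial $4,000 increments; reduction = 51 × $100 = $5,100, leaving $1,499. First-Time Homebuyer Credit: 20% of the $347,650 excess over $78,600 is $69,530 ≥ base, so the credit is $0. total $1,499 + $0 = $1,499
Difference: |$3,599 − $1,499| = $2,100.

$2,100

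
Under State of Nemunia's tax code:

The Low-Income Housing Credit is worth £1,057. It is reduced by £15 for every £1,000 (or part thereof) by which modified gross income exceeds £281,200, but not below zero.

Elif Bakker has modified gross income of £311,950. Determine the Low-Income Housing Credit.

£592

Low-Income Housing Credit: income exceeds £281,200 by £30,750, which is 31 full-or-partial £1,000 increments; reduction = 31 × £15 = £465, leaving £592.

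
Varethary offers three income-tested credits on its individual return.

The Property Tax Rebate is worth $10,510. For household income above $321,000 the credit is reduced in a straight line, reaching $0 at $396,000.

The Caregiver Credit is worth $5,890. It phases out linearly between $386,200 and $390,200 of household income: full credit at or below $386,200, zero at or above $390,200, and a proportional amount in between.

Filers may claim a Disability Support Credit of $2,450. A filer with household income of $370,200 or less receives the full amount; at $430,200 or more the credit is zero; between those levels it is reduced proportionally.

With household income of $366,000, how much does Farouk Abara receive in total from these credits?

Property Tax Rebate: $366,000 is $45,000 into a $75,000 phase-out range, leaving 30,000/75,000 of the credit: $10,510 × 30,000/75,000 = $4,204.
Caregiver Credit: $366,000 is at or below the $386,200 threshold, so the full $5,890 applies.
Disability Support Credit: $366,000 is at or below the $370,200 threshold, so the full $2,450 applies.
Total: $4,204 + $5,890 + $2,450 = $12,544.

$12,544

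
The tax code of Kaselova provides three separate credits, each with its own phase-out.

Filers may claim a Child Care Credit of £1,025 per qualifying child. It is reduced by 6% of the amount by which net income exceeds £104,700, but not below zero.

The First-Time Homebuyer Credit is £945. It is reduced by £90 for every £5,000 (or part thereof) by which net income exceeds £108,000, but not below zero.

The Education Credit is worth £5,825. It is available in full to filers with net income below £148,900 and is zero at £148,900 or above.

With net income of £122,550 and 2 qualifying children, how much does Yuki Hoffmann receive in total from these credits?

Child Care Credit: base = 2 × £1,025 = £2,050. 6% of the £17,850 excess over £104,700 is £1,071; credit = £2,050 − £1,071 = £979.
First-Time Homebuyer Credit: income exceeds £108,000 by £14,550, which is 3 full-or-partial £5,000 increments; reduction = 3 × £90 = £270, leaving £675.
Education Credit: £122,550 is below the £148,900 cutoff, so the full £5,825 applies.
Total: £979 + £675 + £5,825 = £7,479.

£7,479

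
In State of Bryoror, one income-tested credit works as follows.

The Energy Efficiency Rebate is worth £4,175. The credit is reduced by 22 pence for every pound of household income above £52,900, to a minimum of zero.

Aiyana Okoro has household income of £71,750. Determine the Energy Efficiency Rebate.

£28

Energy Efficiency Rebate: 22% of the £18,850 excess over £52,900 is £4,147; credit = £4,175 − £4,147 = £28.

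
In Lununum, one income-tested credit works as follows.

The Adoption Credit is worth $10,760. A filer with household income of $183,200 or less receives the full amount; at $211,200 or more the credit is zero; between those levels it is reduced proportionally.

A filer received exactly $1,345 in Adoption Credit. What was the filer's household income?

$1,345 is 1,345/10,760 of the full $10,760, so 9,415/10,760 of the $28,000 range has been used: income = $183,200 + $28,000 × 9,415/10,760 = $207,700.

$207,700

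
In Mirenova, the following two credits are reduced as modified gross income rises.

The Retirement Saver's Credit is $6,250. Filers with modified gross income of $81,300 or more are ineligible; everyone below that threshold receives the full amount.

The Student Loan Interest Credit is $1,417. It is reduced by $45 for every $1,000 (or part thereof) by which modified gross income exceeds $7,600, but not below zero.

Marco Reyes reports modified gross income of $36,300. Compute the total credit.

$6,362

Retirement Saver's Credit: $36,300 is below the $81,300 cutoff, so the full $6,250 applies.
Student Loan Interest Credit: income exceeds $7,600 by $28,700, which is 29 full-or-partial $1,000 increments; reduction = 29 × $45 = $1,305, leaving $112.
Total: $6,250 + $112 = $6,362.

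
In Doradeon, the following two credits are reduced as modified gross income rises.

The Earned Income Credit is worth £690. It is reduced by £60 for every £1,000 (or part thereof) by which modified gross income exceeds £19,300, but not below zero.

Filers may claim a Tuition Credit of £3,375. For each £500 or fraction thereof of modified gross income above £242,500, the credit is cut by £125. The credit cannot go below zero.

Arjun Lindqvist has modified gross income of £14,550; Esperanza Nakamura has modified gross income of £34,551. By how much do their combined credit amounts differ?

£690

Arjun (£14,550): Earned Income Credit: £14,550 is at or below the £19,300 threshold, so the full £690 applies. Tuition Credit: £14,550 is at or below the £242,500 threshold, so the full £3,375 applies. total £690 + £3,375 = £4,065
Esperanza (£34,551): Earned Income Credit: income exceeds £19,300 by £15,251 → 16 increments × £60 = £960 ≥ base, so the credit is £0. Tuition Credit: £34,551 is at or below the £242,500 threshold, so the full £3,375 applies. total £0 + £3,375 = £3,375
Difference: |£4,065 − £3,375| = £690.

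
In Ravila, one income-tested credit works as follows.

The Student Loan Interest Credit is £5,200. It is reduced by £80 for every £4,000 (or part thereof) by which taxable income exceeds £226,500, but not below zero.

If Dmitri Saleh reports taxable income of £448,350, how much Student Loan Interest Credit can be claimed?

Student Loan Interest Credit: income exceeds £226,500 by £221,850, which is 56 full-or-partial £4,000 increments; reduction = 56 × £80 = £4,480, leaving £720.

£720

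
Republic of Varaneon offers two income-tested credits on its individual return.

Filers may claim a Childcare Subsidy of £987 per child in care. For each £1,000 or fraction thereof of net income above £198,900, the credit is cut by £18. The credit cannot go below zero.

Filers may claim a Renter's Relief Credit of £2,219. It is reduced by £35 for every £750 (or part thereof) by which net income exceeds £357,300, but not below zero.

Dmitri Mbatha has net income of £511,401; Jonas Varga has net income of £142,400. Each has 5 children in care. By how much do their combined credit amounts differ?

Dmitri (£511,401): Childcare Subsidy: base = 5 × £987 = £4,935. income exceeds £198,900 by £312,501 → 313 increments × £18 = £5,634 ≥ base, so the credit is £0. Renter's Relief Credit: income exceeds £357,300 by £154,101 → 206 increments × £35 = £7,210 ≥ base, so the credit is £0. total £0 + £0 = £0
Jonas (£142,400): Childcare Subsidy: base = 5 × £987 = £4,935. £142,400 is at or below the £198,900 threshold, so the full £4,935 applies. Renter's Relief Credit: £142,400 is at or below the £357,300 threshold, so the full £2,219 applies. total £4,935 + £2,219 = £7,154
Difference: |£0 − £7,154| = £7,154.

£7,154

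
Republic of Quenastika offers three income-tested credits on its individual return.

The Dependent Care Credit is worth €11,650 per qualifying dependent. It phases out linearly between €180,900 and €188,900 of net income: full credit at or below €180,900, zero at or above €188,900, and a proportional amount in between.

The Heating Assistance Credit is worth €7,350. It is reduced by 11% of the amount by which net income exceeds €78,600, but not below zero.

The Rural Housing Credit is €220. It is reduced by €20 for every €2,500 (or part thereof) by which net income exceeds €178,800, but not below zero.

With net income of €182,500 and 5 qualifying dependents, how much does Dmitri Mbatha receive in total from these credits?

Dependent Care Credit: base = 5 × €11,650 = €58,250. €182,500 is €1,600 into a €8,000 phase-out range, leaving 6,400/8,000 of the credit: €58,250 × 6,400/8,000 = €46,600.
Heating Assistance Credit: 11% of the €103,900 excess over €78,600 is €11,429 ≥ base, so the credit is €0.
Rural Housing Credit: income exceeds €178,800 by €3,700, which is 2 full-or-partial €2,500 increments; reduction = 2 × €20 = €40, leaving €180.
Total: €46,600 + €0 + €180 = €46,780.

€46,780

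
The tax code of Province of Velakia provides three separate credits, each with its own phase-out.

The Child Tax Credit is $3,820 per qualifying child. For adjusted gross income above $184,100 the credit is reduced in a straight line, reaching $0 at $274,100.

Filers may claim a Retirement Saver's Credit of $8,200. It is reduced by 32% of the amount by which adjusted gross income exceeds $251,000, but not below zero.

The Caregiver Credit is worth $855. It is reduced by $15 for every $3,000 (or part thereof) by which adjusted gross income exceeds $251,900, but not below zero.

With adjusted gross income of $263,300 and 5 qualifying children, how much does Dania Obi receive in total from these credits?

$7,351

Child Tax Credit: base = 5 × $3,820 = $19,100. $263,300 is $79,200 into a $90,000 phase-out range, leaving 10,800/90,000 of the credit: $19,100 × 10,800/90,000 = $2,292.
Retirement Saver's Credit: 32% of the $12,300 excess over $251,000 is $3,936; credit = $8,200 − $3,936 = $4,264.
Caregiver Credit: income exceeds $251,900 by $11,400, which is 4 full-or-partial $3,000 increments; reduction = 4 × $15 = $60, leaving $795.
Total: $2,292 + $4,264 + $795 = $7,351.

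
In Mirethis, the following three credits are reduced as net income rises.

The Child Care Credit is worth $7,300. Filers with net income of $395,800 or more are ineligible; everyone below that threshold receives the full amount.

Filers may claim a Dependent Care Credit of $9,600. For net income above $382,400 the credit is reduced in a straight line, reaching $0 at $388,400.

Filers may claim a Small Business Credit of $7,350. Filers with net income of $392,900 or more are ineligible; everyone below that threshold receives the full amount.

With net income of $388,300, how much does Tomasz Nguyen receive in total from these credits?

Child Care Credit: $388,300 is below the $395,800 cutoff, so the full $7,300 applies.
Dependent Care Credit: $388,300 is $5,900 into a $6,000 phase-out range, leaving 100/6,000 of the credit: $9,600 × 100/6,000 = $160.
Small Business Credit: $388,300 is below the $392,900 cutoff, so the full $7,350 applies.
Total: $7,300 + $160 + $7,350 = $14,810.

$14,810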